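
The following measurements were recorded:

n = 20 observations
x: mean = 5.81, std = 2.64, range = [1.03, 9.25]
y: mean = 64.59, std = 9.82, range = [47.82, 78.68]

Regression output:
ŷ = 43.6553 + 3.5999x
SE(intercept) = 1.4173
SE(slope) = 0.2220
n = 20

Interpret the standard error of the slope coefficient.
The slope 3.5999 is pinned down to within about ±0.2220 (one SE) by these data — relative uncertainty 6.2%, i.e. precise.

What SE measures:
- The standard error quantifies the sampling variability of the coefficient estimate
- It is the estimated standard deviation of β̂₁ across hypothetical repeated samples of the same size
- Smaller SE → more precise estimate

Relative precision:
- SE / |β̂₁| = 0.2220 / 3.5999 = 6.2%
- Rule of thumb (under 20%: precise; 20% to under 50%: moderately precise; 50% or more: imprecise) → precise

Link to the t-test: t = β̂₁ / SE(β̂₁) = 3.5999 / 0.2220 = 16.2158, the statistic for H₀: β₁ = 0.

What drives SE(β̂₁): wider spread of x values → smaller SE; more residual scatter → larger SE.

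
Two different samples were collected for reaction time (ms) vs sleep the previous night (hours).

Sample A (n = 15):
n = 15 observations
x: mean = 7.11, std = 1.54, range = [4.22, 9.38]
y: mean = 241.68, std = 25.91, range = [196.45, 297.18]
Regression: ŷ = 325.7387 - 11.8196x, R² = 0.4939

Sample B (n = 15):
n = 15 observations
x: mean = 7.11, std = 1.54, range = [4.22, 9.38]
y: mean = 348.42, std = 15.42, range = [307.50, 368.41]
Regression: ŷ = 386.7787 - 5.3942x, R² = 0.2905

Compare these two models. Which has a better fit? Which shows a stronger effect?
Model A has the better fit (R² = 0.4939 vs 0.2905). Model A shows the stronger effect (|β₁| = 11.8196 vs 5.3942).

Model Comparison:

Fit — compare R²:
- Model A: R² = 0.4939 → 49.39% of variance in reaction time explained
- Model B: R² = 0.2905 → 29.05% of variance in reaction time explained
- 0.4939 > 0.2905 → Model A has the better fit

Strength of effect — compare |β₁|:
- Model A: β₁ = -11.8196 → predicted reaction time falls 11.8196 ms per additional hour of sleep
- Model B: β₁ = -5.3942 → predicted reaction time falls 5.3942 ms per additional hour of sleep
- |-11.8196| > |-5.3942| → Model A shows the stronger marginal effect

Notes:
- A steeper slope doesn't make a better model if the scatter around the line is large.
- A better fit (higher R²) doesn't necessarily mean a more important relationship.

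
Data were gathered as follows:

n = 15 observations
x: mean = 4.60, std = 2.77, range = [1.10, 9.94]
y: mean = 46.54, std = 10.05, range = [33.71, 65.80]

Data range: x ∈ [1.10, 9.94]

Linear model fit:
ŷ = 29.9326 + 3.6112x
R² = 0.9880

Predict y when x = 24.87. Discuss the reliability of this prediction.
The equation gives ŷ = 119.7431; however x = 24.87 is 14.93 units above the observed range, so this extrapolated value should not be trusted.

Prediction calculation:
ŷ = 29.9326 + 3.6112 × 24.87
ŷ = 119.7431

Reliability:
- Data range: x ∈ [1.10, 9.94]
- Prediction point: x = 24.87 is 14.93 units above the observed range → this is EXTRAPOLATION, not interpolation

Why that matters here:
- The standard error of prediction grows with (x − x̄)², and x = 24.87 is far from x̄ = 4.60
- Real relationships often flatten, saturate, or turn nonlinear at extremes

Report the number if required, but flag clearly that it is an extrapolation.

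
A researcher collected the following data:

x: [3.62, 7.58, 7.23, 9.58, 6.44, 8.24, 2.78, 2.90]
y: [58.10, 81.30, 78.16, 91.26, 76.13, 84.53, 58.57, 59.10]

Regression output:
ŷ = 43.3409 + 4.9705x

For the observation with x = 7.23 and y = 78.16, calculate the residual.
Residual = -1.1176

The residual is the difference between the actual value and the predicted value:

Residual = y - ŷ

Step 1: Calculate predicted value
ŷ = 43.3409 + 4.9705 × 7.23
ŷ = 79.2776

Step 2: Calculate residual
Residual = 78.16 - 79.2776
Residual = -1.1176

Sign check: y < ŷ, so the point is below the line and the fit overestimates here.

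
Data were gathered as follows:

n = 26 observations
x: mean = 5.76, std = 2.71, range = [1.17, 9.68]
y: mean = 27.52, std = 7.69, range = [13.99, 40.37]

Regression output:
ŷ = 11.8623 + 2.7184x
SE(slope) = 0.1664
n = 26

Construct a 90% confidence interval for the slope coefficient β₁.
The 90% CI for β₁ is (2.4337, 3.0031)

Confidence interval for the slope:

The 90% CI for β₁ is: β̂₁ ± t*(α/2, n-2) × SE(β̂₁)

Step 1: Find critical t-value
- Confidence level = 0.9
- Degrees of freedom = n - 2 = 26 - 2 = 24
- t*(α/2, 24) = 1.7109

Step 2: Calculate margin of error
Margin = 1.7109 × 0.1664 = 0.2847

Step 3: Construct interval
CI = 2.7184 ± 0.2847
CI = (2.4337, 3.0031)

Interpretation: each one-unit increase in x is associated with a change in mean y of between 2.4337 and 3.0031, with 90% confidence.
Since 0 is outside the interval, a two-sided test at α = 0.10 would reject H₀: β₁ = 0.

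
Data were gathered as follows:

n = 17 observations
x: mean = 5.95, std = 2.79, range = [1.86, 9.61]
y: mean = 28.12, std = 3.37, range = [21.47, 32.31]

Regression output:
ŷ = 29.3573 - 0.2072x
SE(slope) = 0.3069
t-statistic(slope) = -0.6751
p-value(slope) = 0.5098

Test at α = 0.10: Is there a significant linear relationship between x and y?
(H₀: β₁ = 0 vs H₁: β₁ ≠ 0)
Since p-value = 0.5098 ≥ α = 0.10, fail to reject H₀ — the slope is not significantly different from 0.

Hypothesis test for the slope coefficient:

H₀: β₁ = 0 (no linear relationship)
H₁: β₁ ≠ 0 (linear relationship exists)

Test statistic: t = β̂₁ / SE(β̂₁) = -0.2072 / 0.3069 = -0.6751

p = 0.5098: how often a slope estimate this far from 0 (in SE units) would arise by chance if β₁ were truly 0.

Decision rule: reject H₀ if p-value < α.
p-value = 0.5098 ≥ α = 0.10 → fail to reject H₀.

Conclusion: the linear association between x and y is not significant at the 10% level.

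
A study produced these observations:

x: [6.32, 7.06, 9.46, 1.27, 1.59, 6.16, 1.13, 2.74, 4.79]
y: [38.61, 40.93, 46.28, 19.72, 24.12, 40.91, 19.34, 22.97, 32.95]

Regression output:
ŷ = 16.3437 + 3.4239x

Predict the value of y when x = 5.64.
ŷ = 35.6545

Plug x = 5.64 into the fitted line:

ŷ = 16.3437 + 3.4239 × 5.64
ŷ = 16.3437 + 19.3108
ŷ = 35.6545

This is a point prediction; actual observations scatter around it by roughly the residual standard deviation.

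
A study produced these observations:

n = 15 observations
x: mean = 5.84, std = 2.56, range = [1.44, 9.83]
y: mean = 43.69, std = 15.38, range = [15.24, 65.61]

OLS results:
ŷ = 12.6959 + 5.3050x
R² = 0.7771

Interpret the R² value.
The model explains 77.71% of the variance in y (R² = 0.7771), leaving 22.29% unexplained; the fit is strong.

R² (coefficient of determination) measures the proportion of variance in y explained by the regression model.

Here R² = 0.7771:
- Explained: 77.71% of the variation in y
- Unexplained (residual): 100% − 77.71% = 22.29%
- Rule of thumb (below 0.3 weak; 0.3 to below 0.7 moderate; 0.7 and above strong) → strong

Calculation: R² = 1 − (SS_res / SS_tot), where SS_res is the sum of squared residuals and SS_tot the total sum of squares.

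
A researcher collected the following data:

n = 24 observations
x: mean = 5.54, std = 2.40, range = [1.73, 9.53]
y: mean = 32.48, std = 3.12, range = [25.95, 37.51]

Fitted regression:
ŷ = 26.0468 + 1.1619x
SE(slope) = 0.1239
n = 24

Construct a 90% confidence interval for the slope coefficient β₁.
The 90% CI for β₁ is (0.9492, 1.3746)

Confidence interval for the slope:

The 90% CI for β₁ is: β̂₁ ± t*(α/2, n-2) × SE(β̂₁)

Step 1: Find critical t-value
- Confidence level = 0.9
- Degrees of freedom = n - 2 = 24 - 2 = 22
- t*(α/2, 22) = 1.7171

Step 2: Calculate margin of error
Margin = 1.7171 × 0.1239 = 0.2127

Step 3: Construct interval
CI = 1.1619 ± 0.2127
CI = (0.9492, 1.3746)

Interpretation: intervals built this way capture the true β₁ in 90% of repeated samples; here the plausible range for the per-unit effect of x on y is 0.9492 to 1.3746.
The interval does not include 0, suggesting a significant linear relationship.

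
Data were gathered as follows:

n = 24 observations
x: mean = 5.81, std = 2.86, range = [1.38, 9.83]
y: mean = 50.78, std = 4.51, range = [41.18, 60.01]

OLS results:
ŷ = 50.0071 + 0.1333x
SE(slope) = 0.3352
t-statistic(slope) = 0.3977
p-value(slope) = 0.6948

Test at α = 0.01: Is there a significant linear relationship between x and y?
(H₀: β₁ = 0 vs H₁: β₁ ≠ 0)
p-value = 0.6948 ≥ α = 0.01, so we fail to reject H₀. The relationship is not significant.

Hypothesis test for the slope coefficient:

H₀: β₁ = 0 (no linear relationship)
H₁: β₁ ≠ 0 (linear relationship exists)

Test statistic: t = β̂₁ / SE(β̂₁) = 0.1333 / 0.3352 = 0.3977

p = 0.6948: how often a slope estimate this far from 0 (in SE units) would arise by chance if β₁ were truly 0.

Decision rule: reject H₀ if p-value < α.
p-value = 0.6948 ≥ α = 0.01 → fail to reject H₀.

There is not sufficient evidence at the 1% significance level to conclude that a linear relationship exists between x and y.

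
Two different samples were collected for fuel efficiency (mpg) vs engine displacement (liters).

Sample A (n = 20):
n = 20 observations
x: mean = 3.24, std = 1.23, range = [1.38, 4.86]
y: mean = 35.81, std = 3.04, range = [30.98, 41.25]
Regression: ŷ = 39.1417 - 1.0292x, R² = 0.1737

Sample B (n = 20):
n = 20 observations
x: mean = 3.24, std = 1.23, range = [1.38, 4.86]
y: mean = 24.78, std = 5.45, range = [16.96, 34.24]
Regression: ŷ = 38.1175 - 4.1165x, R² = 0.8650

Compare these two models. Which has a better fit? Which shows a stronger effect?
Model B has the better fit (R² = 0.8650 vs 0.1737). Model B shows the stronger effect (|β₁| = 4.1165 vs 1.0292).

Model Comparison:

Which explains more variance? (R²)
- Model A: R² = 0.1737 → 17.37% of variance in fuel efficiency explained
- Model B: R² = 0.8650 → 86.50% of variance in fuel efficiency explained
- 0.8650 > 0.1737 → Model B has the better fit

Strength of effect — compare |β₁|:
- Model A: β₁ = -1.0292 → predicted fuel efficiency falls 1.0292 mpg per additional liter of engine displacement
- Model B: β₁ = -4.1165 → predicted fuel efficiency falls 4.1165 mpg per additional liter of engine displacement
- |-1.0292| < |-4.1165| → Model B shows the stronger marginal effect

Notes:
- R² measures how tightly points cluster around the line; β₁ measures how steep the line is — they answer different questions.
- A better fit (higher R²) doesn't necessarily mean a more important relationship.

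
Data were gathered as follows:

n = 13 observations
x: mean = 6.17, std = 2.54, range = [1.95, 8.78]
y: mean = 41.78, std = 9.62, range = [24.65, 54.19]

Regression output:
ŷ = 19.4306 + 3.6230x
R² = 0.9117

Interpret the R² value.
R² = 0.9117 means 91.17% of the variation in y is explained by the linear relationship with x. This indicates a strong fit.

The coefficient of determination R² is the fraction of the total variation in y that the fitted line accounts for.

Here R² = 0.9117:
- Explained: 91.17% of the variation in y
- Unexplained (residual): 100% − 91.17% = 8.83%
- Rule of thumb (below 0.3 weak; 0.3 to below 0.7 moderate; 0.7 and above strong) → strong

Calculation: R² = 1 − (SS_res / SS_tot), where SS_res is the sum of squared residuals and SS_tot the total sum of squares.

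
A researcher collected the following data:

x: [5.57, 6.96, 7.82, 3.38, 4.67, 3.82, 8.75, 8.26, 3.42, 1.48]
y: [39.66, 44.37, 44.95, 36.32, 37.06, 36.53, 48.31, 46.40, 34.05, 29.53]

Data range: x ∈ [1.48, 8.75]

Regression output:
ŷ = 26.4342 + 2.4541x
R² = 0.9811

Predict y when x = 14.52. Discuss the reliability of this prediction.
The equation gives ŷ = 62.0677; however x = 14.52 is 5.77 units above the observed range, so this extrapolated value should not be trusted.

Prediction calculation:
ŷ = 26.4342 + 2.4541 × 14.52
ŷ = 62.0677

Reliability:
- Data range: x ∈ [1.48, 8.75]
- Prediction point: x = 14.52 is 5.77 units above the observed range → this is EXTRAPOLATION, not interpolation

Why that matters here:
- Real relationships often flatten, saturate, or turn nonlinear at extremes
- R² describes fit only over the sampled x values; it says nothing about behaviour beyond them
- The linear relationship may not hold outside the observed range

The R² = 0.9811 only validates the fit within [1.48, 8.75]; treat ŷ = 62.0677 with caution.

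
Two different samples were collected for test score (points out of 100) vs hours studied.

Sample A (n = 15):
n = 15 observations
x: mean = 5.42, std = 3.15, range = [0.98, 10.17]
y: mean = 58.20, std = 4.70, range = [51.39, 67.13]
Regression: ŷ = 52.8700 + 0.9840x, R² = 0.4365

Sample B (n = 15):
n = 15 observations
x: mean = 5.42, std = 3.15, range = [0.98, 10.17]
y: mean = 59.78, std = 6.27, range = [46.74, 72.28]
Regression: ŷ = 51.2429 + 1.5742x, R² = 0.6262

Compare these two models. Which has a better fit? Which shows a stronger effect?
Model B has the better fit (R² = 0.6262 vs 0.4365). Model B shows the stronger effect (|β₁| = 1.5742 vs 0.9840).

Model Comparison:

Fit — compare R²:
- Model A: R² = 0.4365 → 43.65% of variance in test score explained
- Model B: R² = 0.6262 → 62.62% of variance in test score explained
- 0.6262 > 0.4365 → Model B has the better fit

Strength of effect — compare |β₁|:
- Model A: β₁ = 0.9840 → predicted test score rises 0.9840 points per additional hour of study time
- Model B: β₁ = 1.5742 → predicted test score rises 1.5742 points per additional hour of study time
- |0.9840| < |1.5742| → Model B shows the stronger marginal effect

Note: R² measures how tightly points cluster around the line; β₁ measures how steep the line is — they answer different questions.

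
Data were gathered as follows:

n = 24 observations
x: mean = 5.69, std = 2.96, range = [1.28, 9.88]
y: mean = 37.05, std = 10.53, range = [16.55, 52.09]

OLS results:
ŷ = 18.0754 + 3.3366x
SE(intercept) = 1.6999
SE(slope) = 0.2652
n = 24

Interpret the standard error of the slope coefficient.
SE(β̂₁) = 0.2652 is the estimated standard deviation of the slope estimate across repeated samples; relative to β̂₁ = 3.3366 that is 7.9%, a precise estimate.

SE(β̂₁) = s / √Sxx, where s is the residual standard deviation and Sxx = Σ(x − x̄)². It is the yardstick for how far β̂₁ = 3.3366 could plausibly be from the true slope.

Relative precision:
- SE / |β̂₁| = 0.2652 / 3.3366 = 7.9%
- Rule of thumb (under 20%: precise; 20% to under 50%: moderately precise; 50% or more: imprecise) → precise

Link to interval estimation: a confidence interval for β₁ is β̂₁ ± t* × 0.2652, so SE sets the half-width per unit of t*.

What drives SE(β̂₁): larger n (here n = 24) → smaller SE; more residual scatter → larger SE; wider spread of x values → smaller SE.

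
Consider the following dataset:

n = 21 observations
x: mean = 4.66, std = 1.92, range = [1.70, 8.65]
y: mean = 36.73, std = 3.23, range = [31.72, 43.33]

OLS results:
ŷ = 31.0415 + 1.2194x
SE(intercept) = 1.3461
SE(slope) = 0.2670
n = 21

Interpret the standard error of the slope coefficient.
The slope 1.2194 is pinned down to within about ±0.2670 (one SE) by these data — relative uncertainty 21.9%, i.e. moderately precise.

SE(β̂₁) = 0.2670 says: if we drew many samples of n = 21 from the same population and refit each time, the fitted slopes would scatter with a standard deviation of roughly 0.2670 around the true β₁.

Relative precision:
- SE / |β̂₁| = 0.2670 / 1.2194 = 21.9%
- Rule of thumb (under 20%: precise; 20% to under 50%: moderately precise; 50% or more: imprecise) → moderately precise

Rough 95% range (±2 SE): 1.2194 ± 0.5340 → (0.6854, 1.7534).

What drives SE(β̂₁): more residual scatter → larger SE; larger n (here n = 21) → smaller SE.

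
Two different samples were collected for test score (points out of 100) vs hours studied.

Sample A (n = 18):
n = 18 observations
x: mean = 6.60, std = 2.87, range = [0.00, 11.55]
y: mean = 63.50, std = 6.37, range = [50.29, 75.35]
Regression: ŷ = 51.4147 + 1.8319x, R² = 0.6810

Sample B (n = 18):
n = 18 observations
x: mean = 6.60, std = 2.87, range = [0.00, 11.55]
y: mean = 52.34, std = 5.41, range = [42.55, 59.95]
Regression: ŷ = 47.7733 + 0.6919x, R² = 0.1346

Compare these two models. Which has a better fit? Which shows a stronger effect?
Model A has the better fit (R² = 0.6810 vs 0.1346). Model A shows the stronger effect (|β₁| = 1.8319 vs 0.6919).

Model Comparison:

Fit — compare R²:
- Model A: R² = 0.6810 → 68.10% of variance in test score explained
- Model B: R² = 0.1346 → 13.46% of variance in test score explained
- 0.6810 > 0.1346 → Model A has the better fit

Which has the larger per-hour effect? (|β₁|)
- Model A: β₁ = 1.8319 → predicted test score rises 1.8319 points per additional hour of study time
- Model B: β₁ = 0.6919 → predicted test score rises 0.6919 points per additional hour of study time
- |1.8319| > |0.6919| → Model A shows the stronger marginal effect

Notes:
- The two samples could reflect different populations, time periods, or measurement quality.
- A steeper slope doesn't make a better model if the scatter around the line is large.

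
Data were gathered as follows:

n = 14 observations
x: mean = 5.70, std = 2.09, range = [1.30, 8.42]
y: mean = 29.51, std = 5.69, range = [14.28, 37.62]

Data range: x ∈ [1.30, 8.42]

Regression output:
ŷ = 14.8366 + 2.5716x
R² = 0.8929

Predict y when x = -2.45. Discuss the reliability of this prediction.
ŷ = 8.5362, but this is extrapolation (below the data range [1.30, 8.42]) and may be unreliable.

Prediction calculation:
ŷ = 14.8366 + 2.5716 × (-2.45)
ŷ = 8.5362

Reliability:
- Data range: x ∈ [1.30, 8.42]
- Prediction point: x = -2.45 is 3.75 units below the observed range → this is EXTRAPOLATION, not interpolation

Why that matters here:
- There are no observations near this x to validate the fitted line there
- The standard error of prediction grows with (x − x̄)², and x = -2.45 is far from x̄ = 5.70

Report the number if required, but flag clearly that it is an extrapolation.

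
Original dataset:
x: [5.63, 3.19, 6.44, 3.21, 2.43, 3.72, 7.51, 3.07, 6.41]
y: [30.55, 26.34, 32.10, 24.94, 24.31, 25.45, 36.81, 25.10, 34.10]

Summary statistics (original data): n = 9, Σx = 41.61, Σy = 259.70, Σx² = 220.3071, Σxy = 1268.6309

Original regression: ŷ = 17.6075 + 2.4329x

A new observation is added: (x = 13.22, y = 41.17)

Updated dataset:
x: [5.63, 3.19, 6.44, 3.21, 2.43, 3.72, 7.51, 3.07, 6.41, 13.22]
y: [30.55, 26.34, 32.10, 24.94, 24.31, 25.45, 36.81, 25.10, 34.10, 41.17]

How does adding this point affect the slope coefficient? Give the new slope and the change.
Adding the point moves β₁ from 2.4329 to 1.7283, i.e. it decreases by 0.7046 (-29.0%).

x = 13.22 lies well outside the original x-range [2.43, 7.51] (x̄ ≈ 4.62), so this observation has high leverage and can move the slope substantially.

Step 1: Update the sums with the new point (n goes from 9 to 10)
Σx  = 41.61 + 13.22 = 54.83
Σy  = 259.70 + 41.17 = 300.87
Σx² = 220.3071 + 13.22² = 220.3071 + 174.7684 = 395.0755
Σxy = 1268.6309 + 13.22×41.17 = 1268.6309 + 544.2674 = 1812.8983

Step 2: Recompute the slope with b₁ = (nΣxy − ΣxΣy) / (nΣx² − (Σx)²)
Numerator   = 10×1812.8983 − 54.83×300.87 = 18128.9830 − 16496.7021 = 1632.2809
Denominator = 10×395.0755 − 54.83² = 3950.7550 − 3006.3289 = 944.4261
b₁(new) = 1632.2809 / 944.4261 = 1.7283

(Same formula on the original sums: (9×1268.6309 − 41.61×259.70) / (9×220.3071 − 41.61²) = 611.5611 / 251.3718 = 2.4329, matching the given fit.)

Step 3: Change in slope
Δβ₁ = 1.7283 − 2.4329 = -0.7046
Relative change = -0.7046 / 2.4329 × 100% = -29.0%
→ the slope decreases when the point is added.

A high-leverage point only changes the slope if it is off the original line; here y = 41.17 is below the original trend, so the slope decreases.
In practice: investigate whether it comes from the same population as the rest of the sample.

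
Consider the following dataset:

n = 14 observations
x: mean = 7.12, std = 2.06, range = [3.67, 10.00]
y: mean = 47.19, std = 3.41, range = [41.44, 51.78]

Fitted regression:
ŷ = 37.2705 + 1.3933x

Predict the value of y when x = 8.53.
ŷ = 49.1553

Plug x = 8.53 into the fitted line:

ŷ = 37.2705 + 1.3933 × 8.53
ŷ = 37.2705 + 11.8848
ŷ = 49.1553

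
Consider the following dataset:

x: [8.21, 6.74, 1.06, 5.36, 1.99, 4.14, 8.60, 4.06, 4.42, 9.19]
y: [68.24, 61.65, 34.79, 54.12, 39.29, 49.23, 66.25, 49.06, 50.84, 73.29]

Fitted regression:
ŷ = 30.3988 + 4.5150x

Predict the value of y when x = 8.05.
ŷ = 66.7446

x = 8.05 lies inside the observed range [1.06, 9.19], so the fitted equation applies directly:

ŷ = 30.3988 + 4.5150 × 8.05
ŷ = 30.3988 + 36.3458
ŷ = 66.7446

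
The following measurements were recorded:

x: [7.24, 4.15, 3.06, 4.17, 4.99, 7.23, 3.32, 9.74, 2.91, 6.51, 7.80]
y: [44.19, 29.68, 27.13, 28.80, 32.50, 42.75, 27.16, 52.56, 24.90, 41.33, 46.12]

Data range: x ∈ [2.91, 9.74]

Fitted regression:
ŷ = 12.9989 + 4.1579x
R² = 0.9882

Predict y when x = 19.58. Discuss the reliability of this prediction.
ŷ = 94.4106 (extrapolation — x = 19.58 lies outside [2.91, 9.74], so reliability is low).

Prediction calculation:
ŷ = 12.9989 + 4.1579 × 19.58
ŷ = 94.4106

Reliability:
- Data range: x ∈ [2.91, 9.74]
- Prediction point: x = 19.58 is 9.84 units above the observed range → this is EXTRAPOLATION, not interpolation

Why that matters here:
- Real relationships often flatten, saturate, or turn nonlinear at extremes
- The linear relationship may not hold outside the observed range
- There are no observations near this x to validate the fitted line there

Report the number if required, but flag clearly that it is an extrapolation.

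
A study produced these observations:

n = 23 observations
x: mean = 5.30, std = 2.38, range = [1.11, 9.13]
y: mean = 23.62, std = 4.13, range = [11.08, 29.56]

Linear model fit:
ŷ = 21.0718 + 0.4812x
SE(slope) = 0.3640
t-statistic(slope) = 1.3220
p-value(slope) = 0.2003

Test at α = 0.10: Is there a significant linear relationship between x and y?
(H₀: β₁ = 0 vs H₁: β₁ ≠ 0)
p-value = 0.2003 ≥ α = 0.10, so we fail to reject H₀. The relationship is not significant.

Hypothesis test for the slope coefficient:

H₀: β₁ = 0 (no linear relationship)
H₁: β₁ ≠ 0 (linear relationship exists)

Test statistic: t = β̂₁ / SE(β̂₁) = 0.4812 / 0.3640 = 1.3220

With df = 21, the two-sided p-value for |t| = 1.3220 is 0.2003.

Decision rule: reject H₀ if p-value < α.
p-value = 0.2003 ≥ α = 0.10 → fail to reject H₀.

At α = 0.10 the data do not provide convincing evidence of a nonzero slope.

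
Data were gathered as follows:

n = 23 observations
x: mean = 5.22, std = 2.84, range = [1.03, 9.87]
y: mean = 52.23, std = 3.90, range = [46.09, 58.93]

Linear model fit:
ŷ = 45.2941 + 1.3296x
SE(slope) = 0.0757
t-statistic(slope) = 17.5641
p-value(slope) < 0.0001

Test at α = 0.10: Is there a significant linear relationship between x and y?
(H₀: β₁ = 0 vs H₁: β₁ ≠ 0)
p-value < 0.0001 < α = 0.10, so we reject H₀. The relationship is significant.

Hypothesis test for the slope coefficient:

H₀: β₁ = 0 (no linear relationship)
H₁: β₁ ≠ 0 (linear relationship exists)

Test statistic: t = β̂₁ / SE(β̂₁) = 1.3296 / 0.0757 = 17.5641

The p-value (<0.0001) is the probability, under H₀, of a t-statistic at least as extreme as |t| = 17.5641 (two-sided, df = n − 2 = 21).

Decision rule: reject H₀ if p-value < α.
p-value < 0.0001 < α = 0.10 → reject H₀.

Conclusion: the linear association between x and y is significant at the 10% level.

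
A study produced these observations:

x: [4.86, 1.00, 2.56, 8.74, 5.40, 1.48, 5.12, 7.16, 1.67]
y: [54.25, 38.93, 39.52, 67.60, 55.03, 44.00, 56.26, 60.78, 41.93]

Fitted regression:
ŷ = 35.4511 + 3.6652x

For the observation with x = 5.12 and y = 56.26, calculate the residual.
Residual = 2.0431

The residual is the difference between the actual value and the predicted value:

Residual = y - ŷ

Step 1: Calculate predicted value
ŷ = 35.4511 + 3.6652 × 5.12
ŷ = 54.2169

Step 2: Calculate residual
Residual = 56.26 - 54.2169
Residual = 2.0431

The residual is positive, so the observed y = 56.26 sits above the regression line (the line underestimates it by 2.0431).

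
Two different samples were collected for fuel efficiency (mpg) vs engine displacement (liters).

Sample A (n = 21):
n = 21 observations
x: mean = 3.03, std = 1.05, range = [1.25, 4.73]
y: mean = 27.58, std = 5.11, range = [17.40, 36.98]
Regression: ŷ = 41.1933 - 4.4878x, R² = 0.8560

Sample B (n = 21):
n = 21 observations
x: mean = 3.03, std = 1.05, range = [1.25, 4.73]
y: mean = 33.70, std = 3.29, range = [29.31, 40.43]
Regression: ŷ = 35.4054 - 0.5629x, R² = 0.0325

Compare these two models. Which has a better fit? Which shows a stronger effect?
Model A has the better fit (R² = 0.8560 vs 0.0325). Model A shows the stronger effect (|β₁| = 4.4878 vs 0.5629).

Model Comparison:

Goodness of fit (R²):
- Model A: R² = 0.8560 → 85.60% of variance in fuel efficiency explained
- Model B: R² = 0.0325 → 3.25% of variance in fuel efficiency explained
- 0.8560 > 0.0325 → Model A has the better fit

Which has the larger per-liter effect? (|β₁|)
- Model A: β₁ = -4.4878 → predicted fuel efficiency falls 4.4878 mpg per additional liter of engine displacement
- Model B: β₁ = -0.5629 → predicted fuel efficiency falls 0.5629 mpg per additional liter of engine displacement
- |-4.4878| > |-0.5629| → Model A shows the stronger marginal effect

Notes:
- A better fit (higher R²) doesn't necessarily mean a more important relationship.
- R² measures how tightly points cluster around the line; β₁ measures how steep the line is — they answer different questions.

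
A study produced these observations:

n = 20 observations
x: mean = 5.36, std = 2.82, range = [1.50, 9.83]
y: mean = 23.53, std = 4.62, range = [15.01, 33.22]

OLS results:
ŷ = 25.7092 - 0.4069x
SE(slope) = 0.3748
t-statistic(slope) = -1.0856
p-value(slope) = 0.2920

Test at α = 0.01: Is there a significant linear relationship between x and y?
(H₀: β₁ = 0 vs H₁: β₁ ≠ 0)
p-value = 0.2920 ≥ α = 0.01, so we fail to reject H₀. The relationship is not significant.

Hypothesis test for the slope coefficient:

H₀: β₁ = 0 (no linear relationship)
H₁: β₁ ≠ 0 (linear relationship exists)

Test statistic: t = β̂₁ / SE(β̂₁) = -0.4069 / 0.3748 = -1.0856

The p-value (0.2920) is the probability, under H₀, of a t-statistic at least as extreme as |t| = 1.0856 (two-sided, df = n − 2 = 18).

Decision rule: reject H₀ if p-value < α.
p-value = 0.2920 ≥ α = 0.01 → fail to reject H₀.

Conclusion: the linear association between x and y is not significant at the 1% level.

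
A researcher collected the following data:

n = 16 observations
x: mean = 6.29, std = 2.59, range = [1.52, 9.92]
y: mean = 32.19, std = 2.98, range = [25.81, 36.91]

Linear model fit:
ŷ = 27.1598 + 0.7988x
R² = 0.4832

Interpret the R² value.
The model explains 48.32% of the variance in y (R² = 0.4832), leaving 51.68% unexplained; the fit is moderate.

R² = 1 − SS_res/SS_tot compares the residual scatter to the total scatter of y about its mean.

Here R² = 0.4832:
- Explained: 48.32% of the variation in y
- Unexplained (residual): 100% − 48.32% = 51.68%
- Rule of thumb (below 0.3 weak; 0.3 to below 0.7 moderate; 0.7 and above strong) → moderate

Note: R² never decreases when predictors are added, so it should not be used alone to compare models of different size.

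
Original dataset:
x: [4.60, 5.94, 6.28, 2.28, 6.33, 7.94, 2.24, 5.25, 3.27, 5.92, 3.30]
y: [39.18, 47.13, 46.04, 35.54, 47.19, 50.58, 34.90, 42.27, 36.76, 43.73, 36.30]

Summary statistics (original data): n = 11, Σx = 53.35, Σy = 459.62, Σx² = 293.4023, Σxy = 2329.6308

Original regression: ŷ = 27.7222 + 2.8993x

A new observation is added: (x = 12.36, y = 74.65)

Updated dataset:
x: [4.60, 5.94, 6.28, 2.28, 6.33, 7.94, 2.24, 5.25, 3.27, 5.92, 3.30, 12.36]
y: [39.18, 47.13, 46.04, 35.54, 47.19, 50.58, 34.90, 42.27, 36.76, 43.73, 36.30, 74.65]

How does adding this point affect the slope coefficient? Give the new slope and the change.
New slope β₁ = 3.7836 versus 2.8993 before: a change of +0.8843 (+30.5%).

The new point has HIGH LEVERAGE: x = 12.36 is far from the original mean x̄ = 53.35/11 ≈ 4.85 (original range [2.24, 7.94]).

Step 1: Update the sums with the new point (n goes from 11 to 12)
Σx  = 53.35 + 12.36 = 65.71
Σy  = 459.62 + 74.65 = 534.27
Σx² = 293.4023 + 12.36² = 293.4023 + 152.7696 = 446.1719
Σxy = 2329.6308 + 12.36×74.65 = 2329.6308 + 922.6740 = 3252.3048

Step 2: Recompute the slope with b₁ = (nΣxy − ΣxΣy) / (nΣx² − (Σx)²)
Numerator   = 12×3252.3048 − 65.71×534.27 = 39027.6576 − 35106.8817 = 3920.7759
Denominator = 12×446.1719 − 65.71² = 5354.0628 − 4317.8041 = 1036.2587
b₁(new) = 3920.7759 / 1036.2587 = 3.7836

(Same formula on the original sums: (11×2329.6308 − 53.35×459.62) / (11×293.4023 − 53.35²) = 1105.2118 / 381.2028 = 2.8993, matching the given fit.)

Step 3: Change in slope
Δβ₁ = 3.7836 − 2.8993 = +0.8843
Relative change = +0.8843 / 2.8993 × 100% = +30.5%
→ the slope increases when the point is added.

Because the point sits above the extension of the original line at a high-leverage x, it tilts the fit up.
In practice: examine leverage (hᵢ) and Cook's distance rather than deleting it automatically.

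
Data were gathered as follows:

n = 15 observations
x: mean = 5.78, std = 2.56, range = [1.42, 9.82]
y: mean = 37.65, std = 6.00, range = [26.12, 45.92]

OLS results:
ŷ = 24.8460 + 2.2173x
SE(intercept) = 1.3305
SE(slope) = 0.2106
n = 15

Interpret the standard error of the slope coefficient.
The slope 2.2173 is pinned down to within about ±0.2106 (one SE) by these data — relative uncertainty 9.5%, i.e. precise.

What SE measures:
- The standard error quantifies the sampling variability of the coefficient estimate
- It is the estimated standard deviation of β̂₁ across hypothetical repeated samples of the same size
- Smaller SE → more precise estimate

Relative precision:
- SE / |β̂₁| = 0.2106 / 2.2173 = 9.5%
- Rule of thumb (under 20%: precise; 20% to under 50%: moderately precise; 50% or more: imprecise) → precise

Rough 95% range (±2 SE): 2.2173 ± 0.4212 → (1.7961, 2.6385).

What drives SE(β̂₁): larger n (here n = 15) → smaller SE; wider spread of x values → smaller SE.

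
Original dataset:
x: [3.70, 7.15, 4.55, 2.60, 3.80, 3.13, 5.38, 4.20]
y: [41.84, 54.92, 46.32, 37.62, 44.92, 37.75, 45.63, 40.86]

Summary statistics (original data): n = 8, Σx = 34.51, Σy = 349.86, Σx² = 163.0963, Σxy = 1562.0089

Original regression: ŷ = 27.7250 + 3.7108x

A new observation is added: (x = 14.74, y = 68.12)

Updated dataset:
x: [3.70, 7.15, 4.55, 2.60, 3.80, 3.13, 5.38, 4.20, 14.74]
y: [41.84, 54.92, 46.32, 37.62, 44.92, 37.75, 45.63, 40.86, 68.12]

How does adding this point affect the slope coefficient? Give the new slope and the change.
Adding the point moves β₁ from 3.7108 to 2.5151, i.e. it decreases by 1.1957 (-32.2%).

The new point has HIGH LEVERAGE: x = 14.74 is far from the original mean x̄ = 34.51/8 ≈ 4.31 (original range [2.60, 7.15]).

Step 1: Update the sums with the new point (n goes from 8 to 9)
Σx  = 34.51 + 14.74 = 49.25
Σy  = 349.86 + 68.12 = 417.98
Σx² = 163.0963 + 14.74² = 163.0963 + 217.2676 = 380.3639
Σxy = 1562.0089 + 14.74×68.12 = 1562.0089 + 1004.0888 = 2566.0977

Step 2: Recompute the slope with b₁ = (nΣxy − ΣxΣy) / (nΣx² − (Σx)²)
Numerator   = 9×2566.0977 − 49.25×417.98 = 23094.8793 − 20585.5150 = 2509.3643
Denominator = 9×380.3639 − 49.25² = 3423.2751 − 2425.5625 = 997.7126
b₁(new) = 2509.3643 / 997.7126 = 2.5151

(Same formula on the original sums: (8×1562.0089 − 34.51×349.86) / (8×163.0963 − 34.51²) = 422.4026 / 113.8303 = 3.7108, matching the given fit.)

Step 3: Change in slope
Δβ₁ = 2.5151 − 3.7108 = -1.1957
Relative change = -1.1957 / 3.7108 × 100% = -32.2%
→ the slope decreases when the point is added.

Because the point sits below the extension of the original line at a high-leverage x, it tilts the fit down.
In practice: examine leverage (hᵢ) and Cook's distance rather than deleting it automatically.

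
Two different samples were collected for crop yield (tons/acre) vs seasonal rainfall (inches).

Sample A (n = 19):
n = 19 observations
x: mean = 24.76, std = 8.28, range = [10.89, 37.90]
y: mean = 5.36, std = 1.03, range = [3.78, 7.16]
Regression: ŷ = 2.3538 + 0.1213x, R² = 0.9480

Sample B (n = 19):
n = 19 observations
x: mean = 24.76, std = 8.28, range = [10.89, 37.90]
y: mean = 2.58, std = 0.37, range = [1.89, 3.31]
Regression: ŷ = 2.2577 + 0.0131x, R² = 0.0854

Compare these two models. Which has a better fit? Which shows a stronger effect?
Model A has the better fit (R² = 0.9480 vs 0.0854). Model A shows the stronger effect (|β₁| = 0.1213 vs 0.0131).

Model Comparison:

Fit — compare R²:
- Model A: R² = 0.9480 → 94.80% of variance in crop yield explained
- Model B: R² = 0.0854 → 8.54% of variance in crop yield explained
- 0.9480 > 0.0854 → Model A has the better fit

Strength of effect — compare |β₁|:
- Model A: β₁ = 0.1213 → predicted crop yield rises 0.1213 tons/acre per additional inch of rainfall
- Model B: β₁ = 0.0131 → predicted crop yield rises 0.0131 tons/acre per additional inch of rainfall
- |0.1213| > |0.0131| → Model A shows the stronger marginal effect

Notes:
- The two samples could reflect different populations, time periods, or measurement quality.
- R² measures how tightly points cluster around the line; β₁ measures how steep the line is — they answer different questions.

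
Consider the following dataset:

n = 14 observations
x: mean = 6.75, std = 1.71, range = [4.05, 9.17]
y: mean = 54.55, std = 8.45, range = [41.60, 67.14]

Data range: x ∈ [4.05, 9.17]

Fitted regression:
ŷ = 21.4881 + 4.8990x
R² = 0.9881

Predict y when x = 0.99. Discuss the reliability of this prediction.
ŷ = 26.3381, but this is extrapolation (below the data range [4.05, 9.17]) and may be unreliable.

Prediction calculation:
ŷ = 21.4881 + 4.8990 × 0.99
ŷ = 26.3381

Reliability:
- Data range: x ∈ [4.05, 9.17]
- Prediction point: x = 0.99 is 3.06 units below the observed range → this is EXTRAPOLATION, not interpolation

Why that matters here:
- Real relationships often flatten, saturate, or turn nonlinear at extremes
- The linear relationship may not hold outside the observed range
- The standard error of prediction grows with (x − x̄)², and x = 0.99 is far from x̄ = 6.75

Report the number if required, but flag clearly that it is an extrapolation.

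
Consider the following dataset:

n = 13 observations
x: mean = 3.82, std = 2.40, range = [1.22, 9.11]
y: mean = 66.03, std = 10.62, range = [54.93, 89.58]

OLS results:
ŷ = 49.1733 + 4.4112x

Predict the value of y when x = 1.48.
ŷ = 55.7019

Plug x = 1.48 into the fitted line:

ŷ = 49.1733 + 4.4112 × 1.48
ŷ = 49.1733 + 6.5286
ŷ = 55.7019

This is the fitted mean response at that x — an individual observation would come with a wider prediction interval.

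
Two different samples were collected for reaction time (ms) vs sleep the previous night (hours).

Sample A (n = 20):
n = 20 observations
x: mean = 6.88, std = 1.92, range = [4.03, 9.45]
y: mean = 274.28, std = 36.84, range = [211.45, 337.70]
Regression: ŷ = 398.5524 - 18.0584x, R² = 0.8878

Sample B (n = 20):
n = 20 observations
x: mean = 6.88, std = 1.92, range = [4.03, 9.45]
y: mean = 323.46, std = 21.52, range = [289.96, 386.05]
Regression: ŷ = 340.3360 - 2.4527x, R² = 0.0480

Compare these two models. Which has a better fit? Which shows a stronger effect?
Model A has the better fit (R² = 0.8878 vs 0.0480). Model A shows the stronger effect (|β₁| = 18.0584 vs 2.4527).

Model Comparison:

Goodness of fit (R²):
- Model A: R² = 0.8878 → 88.78% of variance in reaction time explained
- Model B: R² = 0.0480 → 4.80% of variance in reaction time explained
- 0.8878 > 0.0480 → Model A has the better fit

Which has the larger per-hour effect? (|β₁|)
- Model A: β₁ = -18.0584 → predicted reaction time falls 18.0584 ms per additional hour of sleep
- Model B: β₁ = -2.4527 → predicted reaction time falls 2.4527 ms per additional hour of sleep
- |-18.0584| > |-2.4527| → Model A shows the stronger marginal effect

Notes:
- The two samples could reflect different populations, time periods, or measurement quality.
- R² measures how tightly points cluster around the line; β₁ measures how steep the line is — they answer different questions.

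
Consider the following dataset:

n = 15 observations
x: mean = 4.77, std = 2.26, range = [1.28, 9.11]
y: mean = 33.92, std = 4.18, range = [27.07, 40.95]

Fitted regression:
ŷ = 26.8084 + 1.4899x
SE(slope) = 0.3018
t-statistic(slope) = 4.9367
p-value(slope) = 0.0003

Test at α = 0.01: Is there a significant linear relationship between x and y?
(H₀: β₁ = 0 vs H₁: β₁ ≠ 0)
Reject H₀: p-value = 0.0003 < α = 0.01. The linear relationship is significant at the 1% level.

Hypothesis test for the slope coefficient:

H₀: β₁ = 0 (no linear relationship)
H₁: β₁ ≠ 0 (linear relationship exists)

Test statistic: t = β̂₁ / SE(β̂₁) = 1.4899 / 0.3018 = 4.9367

The p-value (0.0003) is the probability, under H₀, of a t-statistic at least as extreme as |t| = 4.9367 (two-sided, df = n − 2 = 13).

Decision rule: reject H₀ if p-value < α.
p-value = 0.0003 < α = 0.01 → reject H₀.

At α = 0.01 the data do provide convincing evidence of a nonzero slope.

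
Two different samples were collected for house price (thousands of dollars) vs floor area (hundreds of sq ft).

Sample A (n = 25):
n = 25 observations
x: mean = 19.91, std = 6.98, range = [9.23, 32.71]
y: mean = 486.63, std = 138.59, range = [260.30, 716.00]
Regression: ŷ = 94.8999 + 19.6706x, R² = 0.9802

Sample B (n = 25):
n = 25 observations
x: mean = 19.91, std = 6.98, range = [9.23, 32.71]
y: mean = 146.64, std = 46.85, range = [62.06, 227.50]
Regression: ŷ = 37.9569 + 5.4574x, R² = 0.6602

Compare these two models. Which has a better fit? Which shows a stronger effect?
Model A has the better fit (R² = 0.9802 vs 0.6602). Model A shows the stronger effect (|β₁| = 19.6706 vs 5.4574).

Model Comparison:

Fit — compare R²:
- Model A: R² = 0.9802 → 98.02% of variance in house price explained
- Model B: R² = 0.6602 → 66.02% of variance in house price explained
- 0.9802 > 0.6602 → Model A has the better fit

Effect size (slope magnitude):
- Model A: β₁ = 19.6706 → predicted house price rises 19.6706 thousand dollars per additional hundred sq ft of floor area
- Model B: β₁ = 5.4574 → predicted house price rises 5.4574 thousand dollars per additional hundred sq ft of floor area
- |19.6706| > |5.4574| → Model A shows the stronger marginal effect

Notes:
- A steeper slope doesn't make a better model if the scatter around the line is large.
- R² measures how tightly points cluster around the line; β₁ measures how steep the line is — they answer different questions.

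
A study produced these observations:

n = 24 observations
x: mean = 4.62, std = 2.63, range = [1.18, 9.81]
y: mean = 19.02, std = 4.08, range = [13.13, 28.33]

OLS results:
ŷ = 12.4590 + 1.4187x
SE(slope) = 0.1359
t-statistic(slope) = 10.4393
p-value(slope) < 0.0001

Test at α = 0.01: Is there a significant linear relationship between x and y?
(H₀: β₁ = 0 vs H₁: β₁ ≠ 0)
p-value < 0.0001 < α = 0.01, so we reject H₀. The relationship is significant.

Hypothesis test for the slope coefficient:

H₀: β₁ = 0 (no linear relationship)
H₁: β₁ ≠ 0 (linear relationship exists)

Test statistic: t = β̂₁ / SE(β̂₁) = 1.4187 / 0.1359 = 10.4393

p < 0.0001: how often a slope estimate this far from 0 (in SE units) would arise by chance if β₁ were truly 0.

Decision rule: reject H₀ if p-value < α.
p-value < 0.0001 < α = 0.01 → reject H₀.

There is sufficient evidence at the 1% significance level to conclude that a linear relationship exists between x and y.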